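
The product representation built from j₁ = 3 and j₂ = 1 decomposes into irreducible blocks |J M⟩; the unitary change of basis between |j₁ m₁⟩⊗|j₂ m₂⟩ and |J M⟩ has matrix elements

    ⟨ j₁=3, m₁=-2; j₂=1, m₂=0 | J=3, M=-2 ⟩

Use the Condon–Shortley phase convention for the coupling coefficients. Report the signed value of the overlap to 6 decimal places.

-0.577350  (= −√(1/3))

√[7·1!5!1!/8! · 1!5!1!1!1!5!] = √(300)
  +(−1)^0/∏(0,1,5,1,0,0)! = 1/120  (running 1/120)
  +(−1)^1/∏(1,0,4,0,1,1)! = -1/24  (running -1/30)
⟨..|..⟩ = √(300)·(-1/30) = -0.577350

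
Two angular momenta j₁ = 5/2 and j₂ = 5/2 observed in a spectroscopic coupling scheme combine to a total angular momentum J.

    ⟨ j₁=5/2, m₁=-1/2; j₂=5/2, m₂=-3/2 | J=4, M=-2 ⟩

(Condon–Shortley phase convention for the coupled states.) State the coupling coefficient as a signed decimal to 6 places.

√[9·1!4!4!/10! · 2!3!1!4!2!6!] = √(20736/35)
  +(−1)^0/∏(0,1,3,1,1,3)! = 1/36  (running 1/36)
  +(−1)^1/∏(1,0,2,0,2,4)! = -1/96  (running 5/288)
⟨..|..⟩ = √(20736/35)·(5/288) = +0.422577

+0.422577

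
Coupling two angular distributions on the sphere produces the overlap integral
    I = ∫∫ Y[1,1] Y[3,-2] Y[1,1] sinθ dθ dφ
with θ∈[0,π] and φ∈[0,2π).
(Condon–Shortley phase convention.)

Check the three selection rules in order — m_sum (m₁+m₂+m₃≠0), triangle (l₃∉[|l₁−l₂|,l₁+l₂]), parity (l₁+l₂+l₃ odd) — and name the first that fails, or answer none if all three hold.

m₁+m₂+m₃ = 1 − 2 + 1 = 0  ✓
triangle: need |l₁−l₂| ≤ l₃ ≤ l₁+l₂ = [2,4]; l₃=1 is outside  ✗
parity: l₁+l₂+l₃ = 5 is odd

triangle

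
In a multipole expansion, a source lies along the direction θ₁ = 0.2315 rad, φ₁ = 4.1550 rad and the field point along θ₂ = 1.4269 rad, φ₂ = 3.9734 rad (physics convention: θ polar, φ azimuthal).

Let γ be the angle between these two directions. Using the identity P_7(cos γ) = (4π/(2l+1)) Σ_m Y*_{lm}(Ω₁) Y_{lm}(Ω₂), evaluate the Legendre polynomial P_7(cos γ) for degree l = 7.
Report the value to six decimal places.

-0.103298

Expand P_7 via completeness: Σ_{m} conj(Y_{7,m}) at Ω₁ times Y_{7,m} at Ω₂ —
  m=-7: Y*=-0.000012-0.000012i  Y=-0.416524-0.206643i  product +0.000002+0.000007i
  m=-6: Y*=+0.000260-0.000053i  Y=+0.069291+0.242375i  product +0.000031+0.000059i
  m=-5: Y*=-0.000917+0.002476i  Y=-0.134134+0.217142i  product -0.000415-0.000531i
  m=-4: Y*=-0.011287-0.014581i  Y=+0.271129-0.050918i  product -0.003803-0.003379i
  m=-3: Y*=+0.091481-0.009305i  Y=+0.145831+0.109983i  product +0.014364+0.008704i
  m=-2: Y*=-0.138145+0.281642i  Y=-0.026067-0.280034i  product +0.082471+0.031344i
  m=-1: Y*=-0.336373-0.539650i  Y=+0.103441-0.113517i  product -0.096054-0.017638i
  m=+0: Y*=+0.412924-0.000000i  Y=-0.282124+0.000000i  product -0.116496+0.000000i
  m=+1: Y*=+0.336373-0.539650i  Y=-0.103441-0.113517i  product -0.096054+0.017638i
  m=+2: Y*=-0.138145-0.281642i  Y=-0.026067+0.280034i  product +0.082471-0.031344i
  m=+3: Y*=-0.091481-0.009305i  Y=-0.145831+0.109983i  product +0.014364-0.008704i
  m=+4: Y*=-0.011287+0.014581i  Y=+0.271129+0.050918i  product -0.003803+0.003379i
  m=+5: Y*=+0.000917+0.002476i  Y=+0.134134+0.217142i  product -0.000415+0.000531i
  m=+6: Y*=+0.000260+0.000053i  Y=+0.069291-0.242375i  product +0.000031-0.000059i
  m=+7: Y*=+0.000012-0.000012i  Y=+0.416524-0.206643i  product +0.000002-0.000007i
Σ over m = -0.123303-0.000000i; ×(4π/15) → -0.103298-0.000000i. Real part: -0.103298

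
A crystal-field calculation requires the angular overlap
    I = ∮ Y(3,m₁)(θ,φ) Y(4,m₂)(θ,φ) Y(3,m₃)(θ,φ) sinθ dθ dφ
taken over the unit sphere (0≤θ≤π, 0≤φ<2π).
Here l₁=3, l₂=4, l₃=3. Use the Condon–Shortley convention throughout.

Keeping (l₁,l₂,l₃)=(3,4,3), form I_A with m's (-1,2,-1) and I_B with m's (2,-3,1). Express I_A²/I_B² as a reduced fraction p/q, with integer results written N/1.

Same 3,4,3: normalisation and zero-m 3j drop out of the ratio.
A: Δ: 4! 2! 4! / 11! → 1/34650; sum: t=2:+1/192 t=3:−1/36 t=4:+1/192 = -5/288; 3j²(3 4 3; -1 2 -1) = Δ·Π!·Σ² = 20/693  (sign -1)
B: Δ: 4! 2! 4! / 11! → 1/34650; sum: t=0:+1/144 t=1:−1/288 = 1/288; 3j²(3 4 3; 2 -3 1) = Δ·Π!·Σ² = 1/99  (sign +1)
I_A²/I_B² = (20/693)/(1/99) = 20/7

20/7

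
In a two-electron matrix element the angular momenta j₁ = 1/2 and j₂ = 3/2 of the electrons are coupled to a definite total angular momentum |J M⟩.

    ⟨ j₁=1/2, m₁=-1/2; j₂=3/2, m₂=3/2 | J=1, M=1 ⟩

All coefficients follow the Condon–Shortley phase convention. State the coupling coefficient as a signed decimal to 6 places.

−√(3/4) ≈ -0.866025

√[3·1!0!2!/4! · 0!1!3!0!2!0!] = √(3)
  +(−1)^1/∏(1,0,0,2,0,0)! = -1/2  (running -1/2)
⟨..|..⟩ = √(3)·(-1/2) = -0.866025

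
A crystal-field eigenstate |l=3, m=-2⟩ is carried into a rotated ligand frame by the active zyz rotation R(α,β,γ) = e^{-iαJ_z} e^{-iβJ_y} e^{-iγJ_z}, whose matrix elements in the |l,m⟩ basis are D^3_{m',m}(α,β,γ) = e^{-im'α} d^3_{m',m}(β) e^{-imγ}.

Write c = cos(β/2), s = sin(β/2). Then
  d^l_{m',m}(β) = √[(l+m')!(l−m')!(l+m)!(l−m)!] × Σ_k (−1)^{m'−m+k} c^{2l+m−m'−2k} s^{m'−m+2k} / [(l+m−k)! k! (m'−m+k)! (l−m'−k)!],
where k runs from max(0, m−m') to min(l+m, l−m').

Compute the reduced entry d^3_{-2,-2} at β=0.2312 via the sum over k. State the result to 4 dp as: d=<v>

d=0.8959

d^3_{-2,-2}(β=0.2312) via the finite sum:
With c≡cos(β/2)=0.993326 and s≡sin(β/2)=0.115343, N=[1·120·1·120]^{1/2}=120.000000
The bounds max(0,m−m')=0 and min(l+m,l−m')=1 give 2 terms
  k=0: (−1)^0·120.0000/(120)·0.9933^6·0.1153^0 = +0.960617
  k=1: (−1)^1·120.0000/(24)·0.9933^4·0.1153^2 = -0.064762
d^3_{-2,-2}(0.2312) = +0.960617 -0.064762 = +0.895855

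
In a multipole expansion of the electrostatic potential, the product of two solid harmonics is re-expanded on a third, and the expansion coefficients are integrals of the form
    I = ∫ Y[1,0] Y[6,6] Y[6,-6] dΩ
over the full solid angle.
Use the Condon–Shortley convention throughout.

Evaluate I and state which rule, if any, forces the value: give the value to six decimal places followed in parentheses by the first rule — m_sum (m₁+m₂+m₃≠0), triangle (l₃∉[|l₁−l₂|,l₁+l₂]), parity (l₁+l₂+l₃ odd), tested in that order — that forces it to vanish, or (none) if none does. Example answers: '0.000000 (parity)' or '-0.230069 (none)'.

0.000000 (parity)

l₁+l₂+l₃=13 is odd: 3j(l;000)=0 ⇒ I=0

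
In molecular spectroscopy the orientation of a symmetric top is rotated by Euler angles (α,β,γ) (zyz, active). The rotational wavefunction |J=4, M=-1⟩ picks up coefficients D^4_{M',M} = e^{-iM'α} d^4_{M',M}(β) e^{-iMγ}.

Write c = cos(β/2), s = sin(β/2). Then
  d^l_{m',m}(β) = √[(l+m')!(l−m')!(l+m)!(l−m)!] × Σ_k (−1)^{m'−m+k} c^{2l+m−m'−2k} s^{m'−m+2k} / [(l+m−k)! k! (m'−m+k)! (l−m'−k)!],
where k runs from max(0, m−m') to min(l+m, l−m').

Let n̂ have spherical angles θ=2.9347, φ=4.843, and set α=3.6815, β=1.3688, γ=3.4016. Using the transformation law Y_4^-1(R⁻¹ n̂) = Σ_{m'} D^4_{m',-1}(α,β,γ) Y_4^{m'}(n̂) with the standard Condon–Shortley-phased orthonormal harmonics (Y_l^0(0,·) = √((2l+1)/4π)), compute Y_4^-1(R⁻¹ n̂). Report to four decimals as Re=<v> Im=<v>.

Re=-0.1583 Im=-0.0110

Need the full column D^4_{m',-1} for m'=−4..4 at α=3.6815, β=1.3688, γ=3.4016.
cos(β/2)=0.774799, sin(β/2)=0.632208
d^4_{-4,-1}: single k=3 term ⇒ +0.527981;  D = +0.396258-0.348918i
d^4_{-3,-1}: k∈[2..3] ⇒ +0.686315 -0.761579 = -0.075264;  D = +0.022883-0.071701i
d^4_{-2,-1}: k∈[1..3] ⇒ +0.449591 -1.496686 +0.664327 = -0.382767;  D = +0.087625+0.372602i
d^4_{-1,-1}: k∈[0..3] ⇒ +0.129870 -1.297013 +1.727098 -0.383300 = +0.176656;  D = +0.123088+0.126715i
d^4_{0,-1}: k∈[0..3] ⇒ -0.473911 +1.893174 -1.260472 +0.139870 = +0.298661;  D = -0.288623-0.076782i
d^4_{1,-1}: k∈[0..3] ⇒ +0.864675 -1.727098 +0.574950 -0.025520 = -0.312993;  D = -0.300813+0.086467i
d^4_{2,-1}: k∈[0..2] ⇒ -0.997790 +0.996491 -0.132692 = -0.133992;  D = +0.091431-0.097950i
d^4_{3,-1}: k∈[0..1] ⇒ +0.761579 -0.304235 = +0.457344;  D = +0.095822-0.447193i
d^4_{4,-1}: single k=0 term ⇒ -0.351529;  D = -0.113520-0.332695i
Y_4^{m'}(θ=2.9347,φ=4.843) and Σ D·Y over m':
  (+0.3963-0.3489i)·(+0.0007-0.0004i)  (+0.0229-0.0717i)·(+0.0041+0.0098i)  (+0.0876+0.3726i)·(-0.0778+0.0208i)  (+0.1231+0.1267i)·(-0.0459-0.3493i)  (-0.2886-0.0768i)·(+0.6743+0.0000i)  (-0.3008+0.0865i)·(+0.0459-0.3493i)  (+0.0914-0.0980i)·(-0.0778-0.0208i)  (+0.0958-0.4472i)·(-0.0041+0.0098i)  (-0.1135-0.3327i)·(+0.0007+0.0004i)
Y_4^-1(R⁻¹ n̂) = -0.158336-0.010960i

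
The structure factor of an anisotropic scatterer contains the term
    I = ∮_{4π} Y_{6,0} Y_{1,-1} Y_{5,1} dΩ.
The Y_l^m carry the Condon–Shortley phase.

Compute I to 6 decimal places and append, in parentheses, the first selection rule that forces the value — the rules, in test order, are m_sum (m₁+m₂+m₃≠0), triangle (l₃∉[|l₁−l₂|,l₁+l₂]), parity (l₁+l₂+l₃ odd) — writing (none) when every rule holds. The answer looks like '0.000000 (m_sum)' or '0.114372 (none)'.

0.158246 (none)

Rules hold: Σm=0, L=12 even, 5≤5≤7.
N = 13·3·11 = 429
Δ = 2!·10!·0!/13! = 1/858
Racah Σ t=1..1: t=1:−1/14400 = -1/14400
⇒ 3j(6 1 5; 0 0 0)² = 6/143, sgn +1
Racah Σ t=0..0: t=0:+1/34560 = 1/34560
⇒ 3j(6 1 5; 0 -1 1)² = 5/286, sgn +1
4πI² = N·(3j₀)²·(3jₘ)² = 45/143
I = +1·√(0.314685/4π) = 0.15824621
No selection rule forces the value: the integral is nonzero (none).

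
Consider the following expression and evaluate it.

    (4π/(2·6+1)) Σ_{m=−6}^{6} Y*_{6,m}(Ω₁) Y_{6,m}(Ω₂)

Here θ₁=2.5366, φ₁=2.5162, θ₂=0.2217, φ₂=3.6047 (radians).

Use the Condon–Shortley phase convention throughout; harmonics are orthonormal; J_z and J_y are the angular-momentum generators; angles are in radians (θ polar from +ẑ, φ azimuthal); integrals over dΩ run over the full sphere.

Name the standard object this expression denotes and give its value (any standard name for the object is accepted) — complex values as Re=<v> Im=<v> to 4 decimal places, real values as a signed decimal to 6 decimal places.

This sum is the spherical-harmonic addition theorem: it equals the Legendre polynomial P_l(cos γ) of the angle γ between the two directions.
Addition theorem: P_6(cos γ) = (4π/13) Σ_m Y*_{lm}(Ω₁) Y_{lm}(Ω₂), m = −6…6:
  m=-6: Y*=(-0.013396, 0.009378)  Y=(-0.000051, -0.000019)  product (0.000001, -0.000000)
  m=-5: Y*=(-0.081910, -0.001198)  Y=(0.000569, 0.000617)  product (-0.000046, -0.000051)
  m=-4: Y*=(-0.192897, -0.143627)  Y=(-0.002195, -0.007586)  product (-0.000666, 0.001779)
  m=-3: Y*=(-0.131637, -0.417573)  Y=(-0.009106, 0.049626)  product (0.021921, -0.002730)
  m=-2: Y*=(0.130118, -0.392629)  Y=(0.130165, -0.173163)  product (-0.051052, -0.073638)
  m=-1: Y*=(-0.030036, 0.021688)  Y=(-0.500985, 0.250154)  product (0.009622, -0.018379)
  m=+0: Y*=(-0.420194, -0.000000)  Y=(0.555254, 0.000000)  product (-0.233314, -0.000000)
  m=+1: Y*=(0.030036, 0.021688)  Y=(0.500985, 0.250154)  product (0.009622, 0.018379)
  m=+2: Y*=(0.130118, 0.392629)  Y=(0.130165, 0.173163)  product (-0.051052, 0.073638)
  m=+3: Y*=(0.131637, -0.417573)  Y=(0.009106, 0.049626)  product (0.021921, 0.002730)
  m=+4: Y*=(-0.192897, 0.143627)  Y=(-0.002195, 0.007586)  product (-0.000666, -0.001779)
  m=+5: Y*=(0.081910, -0.001198)  Y=(-0.000569, 0.000617)  product (-0.000046, 0.000051)
  m=+6: Y*=(-0.013396, -0.009378)  Y=(-0.000051, 0.000019)  product (0.000001, 0.000000)
Accumulated sum (-0.273754, 0.000000); after 4π/(2l+1) scaling, (-0.264623, 0.000000) ⇒ P_6 = -0.264623

Legendre polynomial (addition theorem), -0.264623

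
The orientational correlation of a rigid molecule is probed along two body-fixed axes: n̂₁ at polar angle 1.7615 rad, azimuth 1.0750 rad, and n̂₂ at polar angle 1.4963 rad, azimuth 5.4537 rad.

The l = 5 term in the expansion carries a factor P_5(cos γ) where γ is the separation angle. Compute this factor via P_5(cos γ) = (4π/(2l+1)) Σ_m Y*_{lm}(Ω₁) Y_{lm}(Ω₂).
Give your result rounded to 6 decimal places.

Addition theorem: P_5(cos γ) = (4π/11) Σ_m Y*_{lm}(Ω₁) Y_{lm}(Ω₂), m = −5…5:
  m=-5: (0.260564, -0.333929) × (-0.245062, -0.386604) = (-0.192953, -0.018902)  (running Σ = (-0.192953, -0.018902))
  m=-4: (0.103636, 0.236896) × (-0.106356, -0.018953) = (-0.006532, -0.027159)  (running Σ = (-0.199485, -0.046061))
  m=-3: (0.220807, 0.018460) × (0.258879, -0.198085) = (0.060819, -0.038960)  (running Σ = (-0.138666, -0.085021))
  m=-2: (-0.151246, 0.231252) × (0.010863, -0.122875) = (0.026772, 0.021096)  (running Σ = (-0.111894, -0.063925))
  m=-1: (0.078409, 0.144971) × (0.199085, 0.217461) = (-0.015916, 0.045912)  (running Σ = (-0.127810, -0.018012))
  m=0: (-0.278568, -0.000000) × (0.127206, 0.000000) = (-0.035436, -0.000000)  (running Σ = (-0.163246, -0.018012))
  m=1: (-0.078409, 0.144971) × (-0.199085, 0.217461) = (-0.015916, -0.045912)  (running Σ = (-0.179161, -0.063925))
  m=2: (-0.151246, -0.231252) × (0.010863, 0.122875) = (0.026772, -0.021096)  (running Σ = (-0.152389, -0.085021))
  m=3: (-0.220807, 0.018460) × (-0.258879, -0.198085) = (0.060819, 0.038960)  (running Σ = (-0.091570, -0.046061))
  m=4: (0.103636, -0.236896) × (-0.106356, 0.018953) = (-0.006532, 0.027159)  (running Σ = (-0.098103, -0.018902))
  m=5: (-0.260564, -0.333929) × (0.245062, -0.386604) = (-0.192953, 0.018902)  (running Σ = (-0.291055, 0.000000))
Total Σ_m = (-0.291055, 0.000000). Multiply by 1.142397: (-0.332501, 0.000000). P_5(cos γ) = -0.332501

-0.332501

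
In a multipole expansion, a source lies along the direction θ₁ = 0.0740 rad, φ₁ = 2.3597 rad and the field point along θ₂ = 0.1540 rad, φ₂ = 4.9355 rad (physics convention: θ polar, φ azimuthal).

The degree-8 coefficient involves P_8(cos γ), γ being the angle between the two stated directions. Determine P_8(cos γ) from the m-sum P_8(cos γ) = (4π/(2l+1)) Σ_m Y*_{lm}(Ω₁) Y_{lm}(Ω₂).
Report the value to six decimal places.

0.299621

Addition theorem: P_8(cos γ) = (4π/17) Σ_m Y*_{lm}(Ω₁) Y_{lm}(Ω₂), m = −8…8:
  m=-8: Y*=(0.000000, 0.000000)  Y=(-0.000000, -0.000000)  product (-0.000000, -0.000000)
  m=-7: Y*=(-0.000000, -0.000000)  Y=(-0.000004, -0.000000)  product (0.000000, 0.000000)
  m=-6: Y*=(-0.000000, 0.000001)  Y=(-0.000015, 0.000065)  product (-0.000000, -0.000000)
  m=-5: Y*=(0.000015, -0.000015)  Y=(0.000714, 0.000349)  product (0.000000, -0.000000)
  m=-4: Y*=(-0.000399, -0.000006)  Y=(0.004418, -0.005481)  product (-0.000002, 0.000002)
  m=-3: Y*=(0.003871, 0.003953)  Y=(-0.028603, -0.036152)  product (0.000032, -0.000253)
  m=-2: Y*=(0.000384, -0.054735)  Y=(-0.191798, 0.091757)  product (0.004949, 0.010533)
  m=-1: Y*=(-0.246664, 0.244940)  Y=(0.134988, 0.594955)  product (-0.179025, -0.113690)
  m=+0: Y*=(1.051231, -0.000000)  Y=(0.716707, 0.000000)  product (0.753424, 0.000000)
  m=+1: Y*=(0.246664, 0.244940)  Y=(-0.134988, 0.594955)  product (-0.179025, 0.113690)
  m=+2: Y*=(0.000384, 0.054735)  Y=(-0.191798, -0.091757)  product (0.004949, -0.010533)
  m=+3: Y*=(-0.003871, 0.003953)  Y=(0.028603, -0.036152)  product (0.000032, 0.000253)
  m=+4: Y*=(-0.000399, 0.000006)  Y=(0.004418, 0.005481)  product (-0.000002, -0.000002)
  m=+5: Y*=(-0.000015, -0.000015)  Y=(-0.000714, 0.000349)  product (0.000000, 0.000000)
  m=+6: Y*=(-0.000000, -0.000001)  Y=(-0.000015, -0.000065)  product (-0.000000, 0.000000)
  m=+7: Y*=(0.000000, -0.000000)  Y=(0.000004, -0.000000)  product (0.000000, -0.000000)
  m=+8: Y*=(0.000000, -0.000000)  Y=(-0.000000, 0.000000)  product (-0.000000, 0.000000)
Σ over m = (0.405332, -0.000000); ×(4π/17) → (0.299621, -0.000000). Real part: 0.299621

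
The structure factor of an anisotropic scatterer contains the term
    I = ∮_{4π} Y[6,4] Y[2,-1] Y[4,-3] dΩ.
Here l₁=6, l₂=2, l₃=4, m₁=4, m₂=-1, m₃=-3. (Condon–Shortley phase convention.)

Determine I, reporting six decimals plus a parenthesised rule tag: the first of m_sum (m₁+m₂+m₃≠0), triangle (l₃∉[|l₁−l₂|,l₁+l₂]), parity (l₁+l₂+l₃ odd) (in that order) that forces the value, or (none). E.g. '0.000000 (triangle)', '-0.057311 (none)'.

Rules hold: Σm=0, L=12 even, 4≤4≤8.
N = 13·5·9 = 585
Δ = 4!·8!·0!/13! = 1/6435
Racah Σ t=2..2: t=2:+1/2304 = 1/2304
⇒ 3j(6 2 4; 0 0 0)² = 5/143, sgn +1
Racah Σ t=1..1: t=1:−1/30240 = -1/30240
⇒ 3j(6 2 4; 4 -1 -3)² = 16/429, sgn +1
4πI² = N·(3j₀)²·(3jₘ)² = 1200/1573
I = +1·√(0.762873/4π) = 0.24638901
No selection rule forces the value: the integral is nonzero (none).

0.246389 (none)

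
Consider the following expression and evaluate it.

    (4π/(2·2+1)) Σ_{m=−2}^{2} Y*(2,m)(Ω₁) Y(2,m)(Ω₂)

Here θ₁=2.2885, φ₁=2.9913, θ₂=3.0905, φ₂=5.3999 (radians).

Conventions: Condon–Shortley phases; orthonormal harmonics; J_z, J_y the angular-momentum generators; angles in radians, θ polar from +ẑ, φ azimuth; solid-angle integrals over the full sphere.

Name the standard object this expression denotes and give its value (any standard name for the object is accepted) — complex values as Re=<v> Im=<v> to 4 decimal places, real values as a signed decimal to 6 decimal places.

Legendre polynomial (addition theorem), +0.091965

This sum is the spherical-harmonic addition theorem: it equals the Legendre polynomial P_l(cos γ) of the angle γ between the two directions.
Term-by-term m-sum for l=2 (normalisation 4π/5 = 2.513274):
  [-2]  conj(Y_{2,-2})(Ω₁) = (0.209377, -0.064902) ; Y_{2,-2}(Ω₂) = (-0.000196, 0.000988) ; Δ = (0.000023, 0.000220)
  [-1]  conj(Y_{2,-1})(Ω₁) = (0.378425, -0.057307) ; Y_{2,-1}(Ω₂) = (-0.025006, -0.030452) ; Δ = (-0.011208, -0.010091)
  [+0]  conj(Y_{2,0})(Ω₁) = (0.093840, -0.000000) ; Y_{2,0}(Ω₂) = (0.628315, 0.000000) ; Δ = (0.058961, 0.000000)
  [+1]  conj(Y_{2,1})(Ω₁) = (-0.378425, -0.057307) ; Y_{2,1}(Ω₂) = (0.025006, -0.030452) ; Δ = (-0.011208, 0.010091)
  [+2]  conj(Y_{2,2})(Ω₁) = (0.209377, 0.064902) ; Y_{2,2}(Ω₂) = (-0.000196, -0.000988) ; Δ = (0.000023, -0.000220)
Σ over m = (0.036592, -0.000000); ×(4π/5) → (0.091965, -0.000000). Real part: 0.091965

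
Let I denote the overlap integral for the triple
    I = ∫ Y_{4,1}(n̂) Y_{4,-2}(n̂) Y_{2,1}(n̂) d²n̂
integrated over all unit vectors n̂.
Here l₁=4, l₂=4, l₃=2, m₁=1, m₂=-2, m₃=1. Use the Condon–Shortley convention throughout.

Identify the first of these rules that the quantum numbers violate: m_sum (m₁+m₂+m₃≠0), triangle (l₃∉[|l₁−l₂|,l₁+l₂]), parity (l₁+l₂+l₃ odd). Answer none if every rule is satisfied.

none

m₁+m₂+m₃ = 1 − 2 + 1 = 0  ✓
triangle: |4−4|=0 ≤ l₃=2 ≤ 4+4=8  ✓
parity: l₁+l₂+l₃ = 10 is even  ✓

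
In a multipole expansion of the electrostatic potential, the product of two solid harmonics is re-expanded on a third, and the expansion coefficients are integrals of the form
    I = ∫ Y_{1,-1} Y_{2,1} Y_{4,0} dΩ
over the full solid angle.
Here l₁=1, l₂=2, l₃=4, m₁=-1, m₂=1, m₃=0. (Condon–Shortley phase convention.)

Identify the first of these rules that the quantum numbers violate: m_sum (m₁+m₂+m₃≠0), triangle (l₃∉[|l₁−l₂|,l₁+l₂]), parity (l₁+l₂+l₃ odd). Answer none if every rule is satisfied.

Σmᵢ = 0  ✓
l₃∈[|l₁−l₂|,l₁+l₂]=[1,3] required, l₃=4 fails  ✗
Σlᵢ = 7 ⇒ odd

triangle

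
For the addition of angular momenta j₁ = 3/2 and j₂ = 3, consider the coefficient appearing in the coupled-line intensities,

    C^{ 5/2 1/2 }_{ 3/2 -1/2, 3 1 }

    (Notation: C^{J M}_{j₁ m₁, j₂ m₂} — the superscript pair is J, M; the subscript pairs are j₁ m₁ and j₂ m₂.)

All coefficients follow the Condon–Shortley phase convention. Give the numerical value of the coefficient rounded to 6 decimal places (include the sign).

triangle: 2!·1!·4!/8! = 48/40320
(j±m)!: 1!·2!·4!·2!·3!·2! = 1152
prefactor² = (2J+1)·Δ·N² = 288/35
  k=1: −1/(1!·1!·1!·3!·0!·1!) = -1/6
  k=2: +1/(2!·0!·0!·2!·1!·2!) = 1/8
Σ = -1/24  ⇒  CG² = 288/35·(-1/24)² = 1/70
CG = −√(1/70) = -0.119523

−√(1/70) = -0.119523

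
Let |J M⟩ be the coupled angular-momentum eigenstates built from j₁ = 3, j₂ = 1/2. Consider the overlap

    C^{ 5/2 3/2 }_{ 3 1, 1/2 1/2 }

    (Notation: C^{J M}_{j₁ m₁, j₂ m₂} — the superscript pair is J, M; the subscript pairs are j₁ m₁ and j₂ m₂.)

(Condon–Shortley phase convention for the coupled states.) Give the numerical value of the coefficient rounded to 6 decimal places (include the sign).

√[6·1!5!0!/7! · 4!2!1!0!4!1!] = √(1152/7)
  +(−1)^1/∏(1,0,1,0,4,0)! = -1/24  (running -1/24)
⟨..|..⟩ = √(1152/7)·(-1/24) = -0.534522

−√(2/7) = -0.534522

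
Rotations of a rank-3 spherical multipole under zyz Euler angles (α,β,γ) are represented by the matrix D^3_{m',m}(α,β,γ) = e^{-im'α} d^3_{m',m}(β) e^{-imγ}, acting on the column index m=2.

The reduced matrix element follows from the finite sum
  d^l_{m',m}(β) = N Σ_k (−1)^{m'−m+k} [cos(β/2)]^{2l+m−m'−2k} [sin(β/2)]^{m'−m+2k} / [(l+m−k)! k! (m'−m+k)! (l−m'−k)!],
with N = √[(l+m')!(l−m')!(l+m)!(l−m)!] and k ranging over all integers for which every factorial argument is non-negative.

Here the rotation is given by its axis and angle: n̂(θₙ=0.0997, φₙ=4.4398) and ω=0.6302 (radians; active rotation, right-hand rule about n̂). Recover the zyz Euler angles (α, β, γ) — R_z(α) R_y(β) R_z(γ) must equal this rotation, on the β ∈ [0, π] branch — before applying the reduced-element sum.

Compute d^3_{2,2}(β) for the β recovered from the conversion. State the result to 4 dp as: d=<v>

d=0.9924

Axis–angle → zyz. n̂ = (sinθₙcosφₙ, sinθₙsinφₙ, cosθₙ) = (-0.026797, -0.095860, +0.995034), ω = 0.6302.
R = I cosω + sinω [n̂]ₓ + (1−cosω) n̂n̂ᵀ gives
  R = [+0.808048, -0.585886, -0.061613; +0.586873, +0.809675, -0.002530; +0.051369, -0.034114, +0.998097]
β = atan2(√(R₁₃²+R₂₃²), R₃₃) = 0.061704; α = atan2(R₂₃, R₁₃) mod 2π = 3.182640; γ = atan2(R₃₂, −R₃₁) mod 2π = 3.727818
d^3_{2,2}(β=0.0617) via the finite sum:
With c≡cos(β/2)=0.999524 and s≡sin(β/2)=0.030847, N=[120·1·120·1]^{1/2}=120.000000
k∈{0,1} keeps every argument non-negative
  k=0: (−1)^0·120.0000/(120)·0.9995^6·0.0308^0 = +0.997148
  k=1: (−1)^1·120.0000/(24)·0.9995^4·0.0308^2 = -0.004749
d^3_{2,2}(0.0617) = +0.997148 -0.004749 = +0.992399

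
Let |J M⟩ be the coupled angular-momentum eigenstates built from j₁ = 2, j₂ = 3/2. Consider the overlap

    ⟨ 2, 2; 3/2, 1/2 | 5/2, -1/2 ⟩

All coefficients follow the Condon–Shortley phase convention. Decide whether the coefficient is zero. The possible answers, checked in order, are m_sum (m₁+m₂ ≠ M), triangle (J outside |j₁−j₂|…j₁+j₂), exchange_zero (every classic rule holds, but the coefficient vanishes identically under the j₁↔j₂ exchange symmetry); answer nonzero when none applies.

m_sum

m-sum: m₁+m₂ = 2+1/2 = 5/2, M = -1/2  ✗ ⇒ coefficient is 0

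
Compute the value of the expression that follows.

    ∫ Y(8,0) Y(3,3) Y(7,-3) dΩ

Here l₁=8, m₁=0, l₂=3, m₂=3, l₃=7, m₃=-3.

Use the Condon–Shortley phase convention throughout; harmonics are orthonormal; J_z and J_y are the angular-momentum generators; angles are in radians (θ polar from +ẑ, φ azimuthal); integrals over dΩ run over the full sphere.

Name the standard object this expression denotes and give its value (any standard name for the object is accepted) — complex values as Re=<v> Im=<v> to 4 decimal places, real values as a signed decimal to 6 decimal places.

Gaunt coefficient, -0.123395

This is a Gaunt coefficient — the integral of a triple product of spherical harmonics over the sphere.
Checks pass: Σm=0; 18 even; l₃=7∈[5,11].
(2·8+1)(2·3+1)(2·7+1) = 1785
Δ: 4! 12! 2! / 19! → 1/5290740
sum: t=1:−1/7257600 t=2:+1/2073600 t=3:−1/7257600 = 1/4838400
3j²(8 3 7; 0 0 0) = Δ·Π!·Σ² = 252/20995  (sign -1)
sum: t=4:+1/46448640 = 1/46448640
3j²(8 3 7; 0 3 -3) = Δ·Π!·Σ² = 75/8398  (sign +1)
combine: 4πI² = 1785·252/20995·75/8398 = 198450/1037153
take √, sign -1: I = -0.12339547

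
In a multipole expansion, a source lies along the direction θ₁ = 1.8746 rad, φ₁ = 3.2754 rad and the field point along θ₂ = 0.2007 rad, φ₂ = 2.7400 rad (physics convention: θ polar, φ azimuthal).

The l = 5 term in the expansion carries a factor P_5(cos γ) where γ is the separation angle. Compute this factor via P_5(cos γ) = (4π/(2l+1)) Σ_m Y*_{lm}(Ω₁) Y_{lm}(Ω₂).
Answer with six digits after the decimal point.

Addition theorem: P_5(cos γ) = (4π/11) Σ_m Y*_{lm}(Ω₁) Y_{lm}(Ω₂), m = −5…5:
  m=-5: Y*=-0.288005-0.227722i  Y=+0.000062-0.000132i  product -0.000048+0.000024i
  m=-4: Y*=-0.313095-0.185654i  Y=-0.000081+0.002270i  product +0.000447-0.000696i
  m=-3: Y*=+0.053832+0.022850i  Y=-0.007497-0.019559i  product +0.000043-0.001224i
  m=-2: Y*=+0.325668+0.089295i  Y=+0.086202+0.089325i  product +0.020097+0.036788i
  m=-1: Y*=+0.025654+0.003453i  Y=-0.406710-0.172718i  product -0.009837-0.005836i
  m=+0: Y*=-0.323274-0.000000i  Y=+0.673168+0.000000i  product -0.217618-0.000000i
  m=+1: Y*=-0.025654+0.003453i  Y=+0.406710-0.172718i  product -0.009837+0.005836i
  m=+2: Y*=+0.325668-0.089295i  Y=+0.086202-0.089325i  product +0.020097-0.036788i
  m=+3: Y*=-0.053832+0.022850i  Y=+0.007497-0.019559i  product +0.000043+0.001224i
  m=+4: Y*=-0.313095+0.185654i  Y=-0.000081-0.002270i  product +0.000447+0.000696i
  m=+5: Y*=+0.288005-0.227722i  Y=-0.000062-0.000132i  product -0.000048-0.000024i
Accumulated sum -0.196215-0.000000i; after 4π/(2l+1) scaling, -0.224155-0.000000i ⇒ P_5 = -0.224155

-0.224155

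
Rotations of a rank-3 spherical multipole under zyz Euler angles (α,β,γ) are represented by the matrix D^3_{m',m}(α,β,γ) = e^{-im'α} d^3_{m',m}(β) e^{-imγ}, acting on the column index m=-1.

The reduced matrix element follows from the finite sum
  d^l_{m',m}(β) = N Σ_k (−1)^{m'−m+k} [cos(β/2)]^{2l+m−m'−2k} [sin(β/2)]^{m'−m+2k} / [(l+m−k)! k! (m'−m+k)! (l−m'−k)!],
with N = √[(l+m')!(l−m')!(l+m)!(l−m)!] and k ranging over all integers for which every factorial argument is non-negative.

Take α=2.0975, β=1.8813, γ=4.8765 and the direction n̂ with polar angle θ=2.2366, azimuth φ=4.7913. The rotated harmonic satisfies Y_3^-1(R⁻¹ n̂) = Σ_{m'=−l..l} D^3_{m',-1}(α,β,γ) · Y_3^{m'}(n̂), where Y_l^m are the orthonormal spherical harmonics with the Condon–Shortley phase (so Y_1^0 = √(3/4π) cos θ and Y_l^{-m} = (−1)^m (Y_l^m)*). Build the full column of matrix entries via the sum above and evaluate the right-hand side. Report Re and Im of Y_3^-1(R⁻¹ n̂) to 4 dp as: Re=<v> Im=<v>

Need the full column D^3_{m',-1} for m'=−3..3 at α=2.0975, β=1.8813, γ=4.8765.
cos(β/2)=0.589263, sin(β/2)=0.807941
d^3_{-3,-1}: single k=2 term ⇒ +0.304819;  D = +0.052599-0.300246i
d^3_{-2,-1}: k∈[1..2] ⇒ +0.181520 -0.682491 = -0.500970;  D = +0.470032-0.173323i
d^3_{-1,-1}: k∈[0..2] ⇒ +0.041865 -0.629631 +0.887746 = +0.299980;  D = +0.231203+0.191137i
d^3_{0,-1}: k∈[0..2] ⇒ -0.198846 +1.121447 -0.702747 = +0.219855;  D = +0.035919-0.216901i
d^3_{1,-1}: k∈[0..2] ⇒ +0.472223 -1.183662 +0.278150 = -0.433288;  D = +0.405116-0.153687i
d^3_{2,-1}: k∈[0..1] ⇒ -0.682491 +0.641517 = -0.040974;  D = -0.031822-0.025812i
d^3_{3,-1}: single k=0 term ⇒ +0.573038;  D = +0.088350-0.566186i
Y_3^{m'}(θ=2.2366,φ=4.7913) and Σ D·Y over m':
  (+0.0526-0.3002i)·(-0.0476-0.1973i)  (+0.4700-0.1733i)·(+0.3856-0.0614i)  (+0.2312+0.1911i)·(+0.0182+0.2300i)  (+0.0359-0.2169i)·(+0.2518+0.0000i)  (+0.4051-0.1537i)·(-0.0182+0.2300i)  (-0.0318-0.0258i)·(+0.3856+0.0614i)  (+0.0884-0.5662i)·(+0.0476-0.1973i)
Y_3^-1(R⁻¹ n̂) = -0.012040-0.050032i

Re=-0.0120 Im=-0.0500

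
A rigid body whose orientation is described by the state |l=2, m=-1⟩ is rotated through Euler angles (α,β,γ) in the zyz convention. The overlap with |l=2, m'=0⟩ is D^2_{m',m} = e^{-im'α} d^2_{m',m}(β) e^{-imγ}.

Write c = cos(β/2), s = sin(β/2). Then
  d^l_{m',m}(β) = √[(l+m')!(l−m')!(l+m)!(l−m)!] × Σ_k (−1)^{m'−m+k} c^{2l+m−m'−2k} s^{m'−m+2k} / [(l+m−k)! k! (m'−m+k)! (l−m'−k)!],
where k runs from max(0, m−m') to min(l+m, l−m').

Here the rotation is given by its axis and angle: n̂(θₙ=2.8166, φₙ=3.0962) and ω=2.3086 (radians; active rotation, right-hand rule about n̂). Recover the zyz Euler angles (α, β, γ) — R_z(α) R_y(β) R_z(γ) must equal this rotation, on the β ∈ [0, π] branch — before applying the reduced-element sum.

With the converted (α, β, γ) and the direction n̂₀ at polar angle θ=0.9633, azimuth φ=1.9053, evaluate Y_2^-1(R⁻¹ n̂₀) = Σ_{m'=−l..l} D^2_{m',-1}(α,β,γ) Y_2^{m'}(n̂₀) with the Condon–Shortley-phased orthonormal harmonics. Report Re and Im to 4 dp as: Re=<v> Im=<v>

Re=-0.0509 Im=0.3304

Axis–angle → zyz. n̂ = (sinθₙcosφₙ, sinθₙsinφₙ, cosθₙ) = (-0.318973, +0.014489, -0.947653), ω = 2.3086.
R = I cosω + sinω [n̂]ₓ + (1−cosω) n̂n̂ᵀ gives
  R = [-0.502481, +0.693483, +0.516327; -0.708944, -0.672313, +0.213057; +0.494885, -0.258990, +0.829466]
β = atan2(√(R₁₃²+R₂₃²), R₃₃) = 0.592646; α = atan2(R₂₃, R₁₃) mod 2π = 0.391355; γ = atan2(R₃₂, −R₃₁) mod 2π = 3.623733
Need the full column D^2_{m',-1} for m'=−2..2 at α=0.3914, β=0.5926, γ=3.6237.
cos(β/2)=0.956417, sin(β/2)=0.292005
d^2_{-2,-1}: single k=1 term ⇒ +0.510931;  D = -0.153891-0.487204i
d^2_{-1,-1}: k∈[0..1] ⇒ +0.836736 -0.233990 = +0.602746;  D = -0.387055-0.462052i
d^2_{0,-1}: k∈[0..1] ⇒ -0.625760 +0.058330 = -0.567430;  D = +0.502745+0.263104i
d^2_{1,-1}: k∈[0..1] ⇒ +0.233990 -0.007270 = +0.226719;  D = -0.225786-0.020555i
d^2_{2,-1}: single k=0 term ⇒ -0.047627;  D = +0.045491-0.014101i
Y_2^{m'}(θ=0.9633,φ=1.9053) and Σ D·Y over m':
  (-0.1539-0.4872i)·(-0.2043+0.1615i)  (-0.3871-0.4621i)·(-0.1189-0.3420i)  (+0.5027+0.2631i)·(-0.0071+0.0000i)  (-0.2258-0.0206i)·(+0.1189-0.3420i)  (+0.0455-0.0141i)·(-0.2043-0.1615i)
Y_2^-1(R⁻¹ n̂) = -0.050901+0.330415i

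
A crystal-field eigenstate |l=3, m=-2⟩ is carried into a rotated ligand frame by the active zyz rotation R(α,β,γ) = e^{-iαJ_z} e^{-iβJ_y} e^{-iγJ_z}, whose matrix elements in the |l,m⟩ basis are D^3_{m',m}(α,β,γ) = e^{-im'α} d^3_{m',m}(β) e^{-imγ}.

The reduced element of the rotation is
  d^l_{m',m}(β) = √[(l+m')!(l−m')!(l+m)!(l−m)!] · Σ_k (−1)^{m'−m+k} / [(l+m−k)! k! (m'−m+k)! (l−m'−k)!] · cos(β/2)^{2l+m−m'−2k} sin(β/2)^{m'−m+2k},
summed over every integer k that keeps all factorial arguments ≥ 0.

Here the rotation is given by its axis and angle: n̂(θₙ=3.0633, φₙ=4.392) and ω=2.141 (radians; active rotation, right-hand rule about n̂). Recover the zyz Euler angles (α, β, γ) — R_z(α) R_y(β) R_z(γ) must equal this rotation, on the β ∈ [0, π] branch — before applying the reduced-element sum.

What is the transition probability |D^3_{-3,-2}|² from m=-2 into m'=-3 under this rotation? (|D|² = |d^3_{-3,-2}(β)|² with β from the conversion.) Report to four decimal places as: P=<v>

P=0.0276

Axis–angle → zyz. n̂ = (sinθₙcosφₙ, sinθₙsinφₙ, cosθₙ) = (-0.024632, -0.074233, -0.996937), ω = 2.1410.
R = I cosω + sinω [n̂]ₓ + (1−cosω) n̂n̂ᵀ gives
  R = [-0.538869, +0.842028, -0.024676; -0.836397, -0.531318, +0.134689; +0.100301, +0.093219, +0.990581]
β = atan2(√(R₁₃²+R₂₃²), R₃₃) = 0.137362; α = atan2(R₂₃, R₁₃) mod 2π = 1.751996; γ = atan2(R₃₂, −R₃₁) mod 2π = 2.392774
Split into d^3_{-3,-2}(β=0.1374) × two z-phases.
Half-angle: c=0.997642, s=0.068627. N=√(1·720·1·120)=293.938769
The bounds max(0,m−m')=1 and min(l+m,l−m')=1 give 1 term
  k=1: (−1)^0·293.9388/(120)·0.9976^5·0.0686^1 = +0.166129
d^3_{-3,-2}(0.1374) = +0.166129
|D^3_{-3,-2}|² = |d^3_{-3,-2}(β)|² = (+0.166129)² = 0.027599 (the z-rotation phases have unit modulus)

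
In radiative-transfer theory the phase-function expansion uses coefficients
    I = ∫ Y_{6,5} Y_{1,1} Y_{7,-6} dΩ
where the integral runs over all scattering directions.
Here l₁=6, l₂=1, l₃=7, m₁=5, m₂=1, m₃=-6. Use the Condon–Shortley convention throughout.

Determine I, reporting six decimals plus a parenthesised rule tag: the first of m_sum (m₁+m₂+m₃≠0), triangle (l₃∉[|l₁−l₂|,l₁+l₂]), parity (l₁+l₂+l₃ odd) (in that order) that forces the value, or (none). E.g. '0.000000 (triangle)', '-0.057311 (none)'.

m-sum 0 ✓  L=14 even ✓  5≤7≤7 ✓
Π(2lᵢ+1) = 13×3×15 = 585
triangle coeff Δ(6,1,7) = 1/1365
Σ_t [0,0]: t=0:+1/518400 = 1/518400
(3j)²=7/195 [(6 1 7; 0 0 0)], sign=-1
Σ_t [0,0]: t=0:+1/79833600 = 1/79833600
(3j)²=2/35 [(6 1 7; 5 1 -6)], sign=-1
⇒ 4πI² = 6/5
I = (+1)√(6/5/(4π)) = 0.30901936
No selection rule forces the value: the integral is nonzero (none).

0.309019 (none)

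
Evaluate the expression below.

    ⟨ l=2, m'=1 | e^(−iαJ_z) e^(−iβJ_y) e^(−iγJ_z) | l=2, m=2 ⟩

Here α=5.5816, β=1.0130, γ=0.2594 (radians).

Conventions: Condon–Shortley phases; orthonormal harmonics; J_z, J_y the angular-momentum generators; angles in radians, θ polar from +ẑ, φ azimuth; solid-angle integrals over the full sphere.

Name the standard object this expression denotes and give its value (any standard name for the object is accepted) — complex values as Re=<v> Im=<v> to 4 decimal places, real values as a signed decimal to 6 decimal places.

This is a Wigner D-matrix element — the rotation-matrix element ⟨l m'| R(α,β,γ) |l m⟩ in the angular-momentum basis.
Split into d^2_{1,2}(β=1.0130) × two z-phases.
c=cos(1.013000/2)=0.874448, s=sin(1.013000/2)=0.485120; N=√[6·1·24·1]=12.000000
k∈{1} keeps every argument non-negative
  k=1: (−1)^0·12.0000/(6)·0.8744^3·0.4851^1 = +0.648755
d^2_{1,2}(1.0130) = +0.648755
D = (+0.763820+0.645429i)·(+0.648755)·(+0.868415-0.495838i) = +0.637947+0.117924i

Wigner D-matrix element, Re=0.6379 Im=0.1179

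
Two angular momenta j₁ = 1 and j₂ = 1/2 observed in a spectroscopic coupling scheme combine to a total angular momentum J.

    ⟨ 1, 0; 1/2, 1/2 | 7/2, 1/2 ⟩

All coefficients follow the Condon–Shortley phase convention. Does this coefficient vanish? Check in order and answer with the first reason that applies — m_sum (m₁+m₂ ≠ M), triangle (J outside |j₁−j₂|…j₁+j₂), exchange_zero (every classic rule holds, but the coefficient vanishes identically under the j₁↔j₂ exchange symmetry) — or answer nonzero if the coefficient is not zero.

m-sum: m₁+m₂ = 0+1/2 = 1/2, M = 1/2  ✓
triangle: need |j₁−j₂| ≤ J ≤ j₁+j₂, i.e. J ∈ [1/2, 3/2]; J = 7/2 is outside ✗ ⇒ coefficient is 0

triangle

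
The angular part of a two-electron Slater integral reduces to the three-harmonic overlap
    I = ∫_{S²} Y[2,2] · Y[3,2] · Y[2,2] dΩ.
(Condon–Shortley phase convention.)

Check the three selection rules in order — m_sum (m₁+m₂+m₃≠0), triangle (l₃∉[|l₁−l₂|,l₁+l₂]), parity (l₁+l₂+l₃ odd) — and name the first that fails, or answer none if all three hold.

Σmᵢ = 6  ✗
l₃∈[|l₁−l₂|,l₁+l₂]=[1,5], have l₃=2
Σlᵢ = 7 ⇒ odd

m_sum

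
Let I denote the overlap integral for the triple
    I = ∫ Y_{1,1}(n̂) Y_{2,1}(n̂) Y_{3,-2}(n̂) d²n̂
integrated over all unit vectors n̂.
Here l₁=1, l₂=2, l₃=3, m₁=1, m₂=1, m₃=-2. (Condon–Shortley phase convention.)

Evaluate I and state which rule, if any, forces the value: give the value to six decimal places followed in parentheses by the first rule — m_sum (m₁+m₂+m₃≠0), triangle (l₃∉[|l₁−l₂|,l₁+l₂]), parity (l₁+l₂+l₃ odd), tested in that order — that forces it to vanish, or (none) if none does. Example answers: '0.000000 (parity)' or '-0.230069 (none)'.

m-sum 0 ✓  L=6 even ✓  1≤3≤3 ✓
Π(2lᵢ+1) = 3×5×7 = 105
triangle coeff Δ(1,2,3) = 1/105
Σ_t [0,0]: t=0:+1/4 = 1/4
(3j)²=3/35 [(1 2 3; 0 0 0)], sign=-1
Σ_t [0,0]: t=0:+1/12 = 1/12
(3j)²=2/21 [(1 2 3; 1 1 -2)], sign=-1
⇒ 4πI² = 6/7
I = (+1)√(6/7/(4π)) = 0.26116903
No selection rule forces the value: the integral is nonzero (none).

0.261169 (none)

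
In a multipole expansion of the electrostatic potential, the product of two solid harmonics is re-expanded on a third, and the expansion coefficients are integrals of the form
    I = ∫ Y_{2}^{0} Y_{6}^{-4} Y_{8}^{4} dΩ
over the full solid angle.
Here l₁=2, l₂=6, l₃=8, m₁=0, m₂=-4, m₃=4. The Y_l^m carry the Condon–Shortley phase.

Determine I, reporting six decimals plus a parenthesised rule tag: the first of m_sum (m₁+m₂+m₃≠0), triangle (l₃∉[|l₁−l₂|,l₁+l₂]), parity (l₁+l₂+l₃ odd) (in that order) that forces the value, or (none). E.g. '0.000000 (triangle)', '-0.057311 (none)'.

m-sum 0 ✓  L=16 even ✓  4≤8≤8 ✓
Π(2lᵢ+1) = 5×13×17 = 1105
triangle coeff Δ(2,6,8) = 1/30940
Σ_t [0,0]: t=0:+1/2073600 = 1/2073600
(3j)²=28/1105 [(2 6 8; 0 0 0)], sign=+1
Σ_t [0,0]: t=0:+1/29030400 = 1/29030400
(3j)²=99/7735 [(2 6 8; 0 -4 4)], sign=+1
⇒ 4πI² = 396/1105
I = (+1)√(396/1105/(4π)) = 0.16887351
No selection rule forces the value: the integral is nonzero (none).

0.168874 (none)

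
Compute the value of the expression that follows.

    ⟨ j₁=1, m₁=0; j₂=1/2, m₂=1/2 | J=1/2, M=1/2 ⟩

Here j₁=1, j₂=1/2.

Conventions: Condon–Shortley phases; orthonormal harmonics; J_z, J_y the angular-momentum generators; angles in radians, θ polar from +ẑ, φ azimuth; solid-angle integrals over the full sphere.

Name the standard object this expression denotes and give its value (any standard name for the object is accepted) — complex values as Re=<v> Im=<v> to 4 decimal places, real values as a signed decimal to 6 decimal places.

Clebsch–Gordan coefficient, −√(1/3) ≈ -0.577350

This is a Clebsch–Gordan (vector-coupling) coefficient.
triangle: 1!×1!×0!/3! = 1/6
(j±m)!: 1!×1!×1!×0!×1!×0! = 1
prefactor² = (2J+1)×Δ×N² = 1/3
  k=1: −1/(1!×0!×0!×0!×1!×0!) = -1
Σ = -1  ⇒  CG² = 1/3×(-1)² = 1/3
CG = −√(1/3) = -0.577350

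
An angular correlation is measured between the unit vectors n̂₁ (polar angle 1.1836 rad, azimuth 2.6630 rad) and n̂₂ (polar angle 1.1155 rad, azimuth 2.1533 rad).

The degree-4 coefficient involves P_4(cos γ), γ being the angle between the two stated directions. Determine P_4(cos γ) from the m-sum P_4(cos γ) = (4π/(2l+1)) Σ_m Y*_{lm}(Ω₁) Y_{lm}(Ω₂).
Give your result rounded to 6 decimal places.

Term-by-term m-sum for l=4 (normalisation 4π/9 = 1.396263):
  term(m=-4) = (-0.042259, 0.083605)   from Y*(Ω₁)=(-0.109592, -0.306325), Y(Ω₂)=(-0.198206, -0.208865)
  term(m=-3) = (0.006237, 0.149494)   from Y*(Ω₁)=(-0.050510, 0.371824), Y(Ω₂)=(0.392534, -0.070098)
  term(m=-2) = (-0.000028, -0.000046)   from Y*(Ω₁)=(-0.000324, 0.000460), Y(Ω₂)=(-0.037657, 0.087649)
  term(m=-1) = (0.088920, 0.049703)   from Y*(Ω₁)=(0.293940, -0.152503), Y(Ω₂)=(0.169229, 0.256893)
  term(m=+0) = (0.009449, 0.000000)   from Y*(Ω₁)=(-0.059856, -0.000000), Y(Ω₂)=(-0.157857, 0.000000)
  term(m=+1) = (0.088920, -0.049703)   from Y*(Ω₁)=(-0.293940, -0.152503), Y(Ω₂)=(-0.169229, 0.256893)
  term(m=+2) = (-0.000028, 0.000046)   from Y*(Ω₁)=(-0.000324, -0.000460), Y(Ω₂)=(-0.037657, -0.087649)
  term(m=+3) = (0.006237, -0.149494)   from Y*(Ω₁)=(0.050510, 0.371824), Y(Ω₂)=(-0.392534, -0.070098)
  term(m=+4) = (-0.042259, -0.083605)   from Y*(Ω₁)=(-0.109592, 0.306325), Y(Ω₂)=(-0.198206, 0.208865)
Accumulated sum (0.115189, 0.000000); after 4π/(2l+1) scaling, (0.160834, 0.000000) ⇒ P_4 = 0.160834

0.160834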